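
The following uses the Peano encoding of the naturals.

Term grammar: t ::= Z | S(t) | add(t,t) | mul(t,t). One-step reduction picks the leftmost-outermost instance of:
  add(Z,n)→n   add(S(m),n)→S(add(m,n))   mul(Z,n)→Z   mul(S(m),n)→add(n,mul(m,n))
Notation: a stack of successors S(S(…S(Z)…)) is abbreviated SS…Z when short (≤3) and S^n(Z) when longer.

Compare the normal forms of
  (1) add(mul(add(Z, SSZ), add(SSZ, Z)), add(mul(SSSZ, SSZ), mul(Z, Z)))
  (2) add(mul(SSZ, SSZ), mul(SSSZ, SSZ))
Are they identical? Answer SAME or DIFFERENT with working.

Answer: SAME — A ⇓ S^10(Z), B ⇓ S^10(Z)

Derivation:
Term A:
  start: add(mul(add(Z, SSZ), add(SSZ, Z)), add(mul(SSSZ, SSZ), mul(Z, Z)))
  →1  add(mul(SSZ, add(SSZ, Z)), add(mul(SSSZ, SSZ), mul(Z, Z)))
  →2  add(add(add(SSZ, Z), mul(SZ, add(SSZ, Z))), add(mul(SSSZ, SSZ), mul(Z, Z)))
  →3  add(add(S(add(SZ, Z)), mul(SZ, add(SSZ, Z))), add(mul(SSSZ, SSZ), mul(Z, Z)))
  →4  add(S(add(add(SZ, Z), mul(SZ, add(SSZ, Z)))), add(mul(SSSZ, SSZ), mul(Z, Z)))
  →5  S(add(add(add(SZ, Z), mul(SZ, add(SSZ, Z))), add(mul(SSSZ, SSZ), mul(Z, Z))))
  →6  S(add(add(S(add(Z, Z)), mul(SZ, add(SSZ, Z))), add(mul(SSSZ, SSZ), mul(Z, Z))))
  →7  S(add(S(add(add(Z, Z), mul(SZ, add(SSZ, Z)))), add(mul(SSSZ, SSZ), mul(Z, Z))))
  →8  S(S(add(add(add(Z, Z), mul(SZ, add(SSZ, Z))), add(mul(SSSZ, SSZ), mul(Z, Z)))))
  →9  S(S(add(add(Z, mul(SZ, add(SSZ, Z))), add(mul(SSSZ, SSZ), mul(Z, Z)))))
  →10  S(S(add(mul(SZ, add(SSZ, Z)), add(mul(SSSZ, SSZ), mul(Z, Z)))))
  →11  S(S(add(add(add(SSZ, Z), mul(Z, add(SSZ, Z))), add(mul(SSSZ, SSZ), mul(Z, Z)))))
  →12  S(S(add(add(S(add(SZ, Z)), mul(Z, add(SSZ, Z))), add(mul(SSSZ, SSZ), mul(Z, Z)))))
  →13  S(S(add(S(add(add(SZ, Z), mul(Z, add(SSZ, Z)))), add(mul(SSSZ, SSZ), mul(Z, Z)))))
  →14  S(S(S(add(add(add(SZ, Z), mul(Z, add(SSZ, Z))), add(mul(SSSZ, SSZ), mul(Z, Z))))))
  →15  S(S(S(add(add(S(add(Z, Z)), mul(Z, add(SSZ, Z))), add(mul(SSSZ, SSZ), mul(Z, Z))))))
  →16  S(S(S(add(S(add(add(Z, Z), mul(Z, add(SSZ, Z)))), add(mul(SSSZ, SSZ), mul(Z, Z))))))
  →17  S(S(S(S(add(add(add(Z, Z), mul(Z, add(SSZ, Z))), add(mul(SSSZ, SSZ), mul(Z, Z)))))))
  →18  S(S(S(S(add(add(Z, mul(Z, add(SSZ, Z))), add(mul(SSSZ, SSZ), mul(Z, Z)))))))
  →19  S(S(S(S(add(mul(Z, add(SSZ, Z)), add(mul(SSSZ, SSZ), mul(Z, Z)))))))
  →20  S(S(S(S(add(Z, add(mul(SSSZ, SSZ), mul(Z, Z)))))))
  →21  S(S(S(S(add(mul(SSSZ, SSZ), mul(Z, Z))))))
  →22  S(S(S(S(add(add(SSZ, mul(SSZ, SSZ)), mul(Z, Z))))))
  →23  S(S(S(S(add(S(add(SZ, mul(SSZ, SSZ))), mul(Z, Z))))))
  →24  S(S(S(S(S(add(add(SZ, mul(SSZ, SSZ)), mul(Z, Z)))))))
  →25  S(S(S(S(S(add(S(add(Z, mul(SSZ, SSZ))), mul(Z, Z)))))))
  →26  S(S(S(S(S(S(add(add(Z, mul(SSZ, SSZ)), mul(Z, Z))))))))
  →27  S(S(S(S(S(S(add(mul(SSZ, SSZ), mul(Z, Z))))))))
  →28  S(S(S(S(S(S(add(add(SSZ, mul(SZ, SSZ)), mul(Z, Z))))))))
  →29  S(S(S(S(S(S(add(S(add(SZ, mul(SZ, SSZ))), mul(Z, Z))))))))
  →30  S(S(S(S(S(S(S(add(add(SZ, mul(SZ, SSZ)), mul(Z, Z)))))))))
  →31  S(S(S(S(S(S(S(add(S(add(Z, mul(SZ, SSZ))), mul(Z, Z)))))))))
  →32  S(S(S(S(S(S(S(S(add(add(Z, mul(SZ, SSZ)), mul(Z, Z))))))))))
  →33  S(S(S(S(S(S(S(S(add(mul(SZ, SSZ), mul(Z, Z))))))))))
  →34  S(S(S(S(S(S(S(S(add(add(SSZ, mul(Z, SSZ)), mul(Z, Z))))))))))
  →35  S(S(S(S(S(S(S(S(add(S(add(SZ, mul(Z, SSZ))), mul(Z, Z))))))))))
  →36  S(S(S(S(S(S(S(S(S(add(add(SZ, mul(Z, SSZ)), mul(Z, Z)))))))))))
  →37  S(S(S(S(S(S(S(S(S(add(S(add(Z, mul(Z, SSZ))), mul(Z, Z)))))))))))
  →38  S(S(S(S(S(S(S(S(S(S(add(add(Z, mul(Z, SSZ)), mul(Z, Z))))))))))))
  →39  S(S(S(S(S(S(S(S(S(S(add(mul(Z, SSZ), mul(Z, Z))))))))))))
  →40  S(S(S(S(S(S(S(S(S(S(add(Z, mul(Z, Z))))))))))))
  →41  S(S(S(S(S(S(S(S(S(S(mul(Z, Z)))))))))))
  →42  S^10(Z)

Term B:
  start: add(mul(SSZ, SSZ), mul(SSSZ, SSZ))
  →1  add(add(SSZ, mul(SZ, SSZ)), mul(SSSZ, SSZ))
  →2  add(S(add(SZ, mul(SZ, SSZ))), mul(SSSZ, SSZ))
  →3  S(add(add(SZ, mul(SZ, SSZ)), mul(SSSZ, SSZ)))
  →4  S(add(S(add(Z, mul(SZ, SSZ))), mul(SSSZ, SSZ)))
  →5  S(S(add(add(Z, mul(SZ, SSZ)), mul(SSSZ, SSZ))))
  →6  S(S(add(mul(SZ, SSZ), mul(SSSZ, SSZ))))
  →7  S(S(add(add(SSZ, mul(Z, SSZ)), mul(SSSZ, SSZ))))
  →8  S(S(add(S(add(SZ, mul(Z, SSZ))), mul(SSSZ, SSZ))))
  →9  S(S(S(add(add(SZ, mul(Z, SSZ)), mul(SSSZ, SSZ)))))
  →10  S(S(S(add(S(add(Z, mul(Z, SSZ))), mul(SSSZ, SSZ)))))
  →11  S(S(S(S(add(add(Z, mul(Z, SSZ)), mul(SSSZ, SSZ))))))
  →12  S(S(S(S(add(mul(Z, SSZ), mul(SSSZ, SSZ))))))
  →13  S(S(S(S(add(Z, mul(SSSZ, SSZ))))))
  →14  S(S(S(S(mul(SSSZ, SSZ)))))
  →15  S(S(S(S(add(SSZ, mul(SSZ, SSZ))))))
  →16  S(S(S(S(S(add(SZ, mul(SSZ, SSZ)))))))
  →17  S(S(S(S(S(S(add(Z, mul(SSZ, SSZ))))))))
  →18  S(S(S(S(S(S(mul(SSZ, SSZ)))))))
  →19  S(S(S(S(S(S(add(SSZ, mul(SZ, SSZ))))))))
  →20  S(S(S(S(S(S(S(add(SZ, mul(SZ, SSZ)))))))))
  →21  S(S(S(S(S(S(S(S(add(Z, mul(SZ, SSZ))))))))))
  →22  S(S(S(S(S(S(S(S(mul(SZ, SSZ)))))))))
  →23  S(S(S(S(S(S(S(S(add(SSZ, mul(Z, SSZ))))))))))
  →24  S(S(S(S(S(S(S(S(S(add(SZ, mul(Z, SSZ)))))))))))
  →25  S(S(S(S(S(S(S(S(S(S(add(Z, mul(Z, SSZ))))))))))))
  →26  S(S(S(S(S(S(S(S(S(S(mul(Z, SSZ)))))))))))
  →27  S^10(Z)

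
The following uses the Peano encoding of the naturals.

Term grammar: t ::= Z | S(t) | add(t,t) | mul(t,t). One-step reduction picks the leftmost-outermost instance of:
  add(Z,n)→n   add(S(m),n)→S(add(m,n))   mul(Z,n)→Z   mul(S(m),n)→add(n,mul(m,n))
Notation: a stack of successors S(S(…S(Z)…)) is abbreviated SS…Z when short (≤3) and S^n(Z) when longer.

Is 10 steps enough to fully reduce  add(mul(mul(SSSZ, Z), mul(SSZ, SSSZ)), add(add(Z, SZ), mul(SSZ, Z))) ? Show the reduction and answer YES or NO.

  start: add(mul(mul(SSSZ, Z), mul(SSZ, SSSZ)), add(add(Z, SZ), mul(SSZ, Z)))
  →1  add(mul(add(Z, mul(SSZ, Z)), mul(SSZ, SSSZ)), add(add(Z, SZ), mul(SSZ, Z)))
  →2  add(mul(mul(SSZ, Z), mul(SSZ, SSSZ)), add(add(Z, SZ), mul(SSZ, Z)))
  →3  add(mul(add(Z, mul(SZ, Z)), mul(SSZ, SSSZ)), add(add(Z, SZ), mul(SSZ, Z)))
  →4  add(mul(mul(SZ, Z), mul(SSZ, SSSZ)), add(add(Z, SZ), mul(SSZ, Z)))
  →5  add(mul(add(Z, mul(Z, Z)), mul(SSZ, SSSZ)), add(add(Z, SZ), mul(SSZ, Z)))
  →6  add(mul(mul(Z, Z), mul(SSZ, SSSZ)), add(add(Z, SZ), mul(SSZ, Z)))
  →7  add(mul(Z, mul(SSZ, SSSZ)), add(add(Z, SZ), mul(SSZ, Z)))
  →8  add(Z, add(add(Z, SZ), mul(SSZ, Z)))
  →9  add(add(Z, SZ), mul(SSZ, Z))
  →10  add(SZ, mul(SSZ, Z))

Answer: NO — after 10 steps the term is add(SZ, mul(SSZ, Z)), not yet normal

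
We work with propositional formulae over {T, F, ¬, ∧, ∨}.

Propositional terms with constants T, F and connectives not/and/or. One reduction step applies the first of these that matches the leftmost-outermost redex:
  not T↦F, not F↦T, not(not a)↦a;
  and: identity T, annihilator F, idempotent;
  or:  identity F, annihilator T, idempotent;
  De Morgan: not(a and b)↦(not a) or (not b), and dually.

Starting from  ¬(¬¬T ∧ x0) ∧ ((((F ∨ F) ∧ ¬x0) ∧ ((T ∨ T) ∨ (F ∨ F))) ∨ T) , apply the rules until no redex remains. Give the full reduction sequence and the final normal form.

  start: ¬(¬¬T ∧ x0) ∧ ((((F ∨ F) ∧ ¬x0) ∧ ((T ∨ T) ∨ (F ∨ F))) ∨ T)
  [1] (¬¬¬T ∨ ¬x0) ∧ ((((F ∨ F) ∧ ¬x0) ∧ ((T ∨ T) ∨ (F ∨ F))) ∨ T)
  [2] (¬T ∨ ¬x0) ∧ ((((F ∨ F) ∧ ¬x0) ∧ ((T ∨ T) ∨ (F ∨ F))) ∨ T)
  [3] (F ∨ ¬x0) ∧ ((((F ∨ F) ∧ ¬x0) ∧ ((T ∨ T) ∨ (F ∨ F))) ∨ T)
  [4] ¬x0 ∧ ((((F ∨ F) ∧ ¬x0) ∧ ((T ∨ T) ∨ (F ∨ F))) ∨ T)
  [5] ¬x0 ∧ T
  [6] ¬x0

Answer: normal form = ¬x0  (in 6 steps)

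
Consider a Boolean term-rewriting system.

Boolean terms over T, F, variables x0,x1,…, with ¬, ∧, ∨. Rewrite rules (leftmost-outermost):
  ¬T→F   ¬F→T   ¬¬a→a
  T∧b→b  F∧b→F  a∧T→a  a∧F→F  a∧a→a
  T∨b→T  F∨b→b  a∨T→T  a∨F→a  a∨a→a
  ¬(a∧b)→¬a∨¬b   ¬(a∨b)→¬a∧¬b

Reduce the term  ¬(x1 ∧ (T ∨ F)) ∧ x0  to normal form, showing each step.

  start: ¬(x1 ∧ (T ∨ F)) ∧ x0
  →1  (¬x1 ∨ ¬(T ∨ F)) ∧ x0
  →2  (¬x1 ∨ (¬T ∧ ¬F)) ∧ x0
  →3  (¬x1 ∨ (F ∧ ¬F)) ∧ x0
  →4  (¬x1 ∨ F) ∧ x0
  →5  ¬x1 ∧ x0

Answer: normal form = ¬x1 ∧ x0  (in 5 steps)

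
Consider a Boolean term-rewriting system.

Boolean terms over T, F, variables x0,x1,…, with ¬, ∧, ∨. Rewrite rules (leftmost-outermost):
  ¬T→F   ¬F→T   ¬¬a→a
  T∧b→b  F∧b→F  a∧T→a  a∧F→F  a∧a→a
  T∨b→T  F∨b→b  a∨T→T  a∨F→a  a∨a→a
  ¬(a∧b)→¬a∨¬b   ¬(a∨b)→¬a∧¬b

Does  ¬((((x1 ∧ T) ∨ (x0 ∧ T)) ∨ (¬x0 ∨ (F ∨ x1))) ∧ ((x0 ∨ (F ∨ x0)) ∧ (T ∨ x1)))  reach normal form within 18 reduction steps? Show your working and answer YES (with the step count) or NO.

Answer: NO — after 18 steps the term is ((¬x1 ∧ ¬x0) ∧ (x0 ∧ ¬x1)) ∨ ((¬x0 ∧ (T ∧ ¬x0)) ∨ ¬(T ∨ x1)), not yet normal

Working:
  start: ¬((((x1 ∧ T) ∨ (x0 ∧ T)) ∨ (¬x0 ∨ (F ∨ x1))) ∧ ((x0 ∨ (F ∨ x0)) ∧ (T ∨ x1)))
  →1  ¬(((x1 ∧ T) ∨ (x0 ∧ T)) ∨ (¬x0 ∨ (F ∨ x1))) ∨ ¬((x0 ∨ (F ∨ x0)) ∧ (T ∨ x1))
  →2  (¬((x1 ∧ T) ∨ (x0 ∧ T)) ∧ ¬(¬x0 ∨ (F ∨ x1))) ∨ ¬((x0 ∨ (F ∨ x0)) ∧ (T ∨ x1))
  →3  ((¬(x1 ∧ T) ∧ ¬(x0 ∧ T)) ∧ ¬(¬x0 ∨ (F ∨ x1))) ∨ ¬((x0 ∨ (F ∨ x0)) ∧ (T ∨ x1))
  →4  (((¬x1 ∨ ¬T) ∧ ¬(x0 ∧ T)) ∧ ¬(¬x0 ∨ (F ∨ x1))) ∨ ¬((x0 ∨ (F ∨ x0)) ∧ (T ∨ x1))
  →5  (((¬x1 ∨ F) ∧ ¬(x0 ∧ T)) ∧ ¬(¬x0 ∨ (F ∨ x1))) ∨ ¬((x0 ∨ (F ∨ x0)) ∧ (T ∨ x1))
  →6  ((¬x1 ∧ ¬(x0 ∧ T)) ∧ ¬(¬x0 ∨ (F ∨ x1))) ∨ ¬((x0 ∨ (F ∨ x0)) ∧ (T ∨ x1))
  →7  ((¬x1 ∧ (¬x0 ∨ ¬T)) ∧ ¬(¬x0 ∨ (F ∨ x1))) ∨ ¬((x0 ∨ (F ∨ x0)) ∧ (T ∨ x1))
  →8  ((¬x1 ∧ (¬x0 ∨ F)) ∧ ¬(¬x0 ∨ (F ∨ x1))) ∨ ¬((x0 ∨ (F ∨ x0)) ∧ (T ∨ x1))
  →9  ((¬x1 ∧ ¬x0) ∧ ¬(¬x0 ∨ (F ∨ x1))) ∨ ¬((x0 ∨ (F ∨ x0)) ∧ (T ∨ x1))
  →10  ((¬x1 ∧ ¬x0) ∧ (¬¬x0 ∧ ¬(F ∨ x1))) ∨ ¬((x0 ∨ (F ∨ x0)) ∧ (T ∨ x1))
  →11  ((¬x1 ∧ ¬x0) ∧ (x0 ∧ ¬(F ∨ x1))) ∨ ¬((x0 ∨ (F ∨ x0)) ∧ (T ∨ x1))
  →12  ((¬x1 ∧ ¬x0) ∧ (x0 ∧ (¬F ∧ ¬x1))) ∨ ¬((x0 ∨ (F ∨ x0)) ∧ (T ∨ x1))
  →13  ((¬x1 ∧ ¬x0) ∧ (x0 ∧ (T ∧ ¬x1))) ∨ ¬((x0 ∨ (F ∨ x0)) ∧ (T ∨ x1))
  →14  ((¬x1 ∧ ¬x0) ∧ (x0 ∧ ¬x1)) ∨ ¬((x0 ∨ (F ∨ x0)) ∧ (T ∨ x1))
  →15  ((¬x1 ∧ ¬x0) ∧ (x0 ∧ ¬x1)) ∨ (¬(x0 ∨ (F ∨ x0)) ∨ ¬(T ∨ x1))
  →16  ((¬x1 ∧ ¬x0) ∧ (x0 ∧ ¬x1)) ∨ ((¬x0 ∧ ¬(F ∨ x0)) ∨ ¬(T ∨ x1))
  →17  ((¬x1 ∧ ¬x0) ∧ (x0 ∧ ¬x1)) ∨ ((¬x0 ∧ (¬F ∧ ¬x0)) ∨ ¬(T ∨ x1))
  →18  ((¬x1 ∧ ¬x0) ∧ (x0 ∧ ¬x1)) ∨ ((¬x0 ∧ (T ∧ ¬x0)) ∨ ¬(T ∨ x1))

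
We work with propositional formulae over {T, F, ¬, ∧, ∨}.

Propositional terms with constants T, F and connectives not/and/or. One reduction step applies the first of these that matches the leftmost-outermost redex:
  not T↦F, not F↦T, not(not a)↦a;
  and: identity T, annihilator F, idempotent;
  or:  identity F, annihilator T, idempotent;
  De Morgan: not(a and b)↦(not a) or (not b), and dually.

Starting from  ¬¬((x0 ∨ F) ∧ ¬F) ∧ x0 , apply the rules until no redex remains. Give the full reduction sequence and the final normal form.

  start: ¬¬((x0 ∨ F) ∧ ¬F) ∧ x0
  step 1: ((x0 ∨ F) ∧ ¬F) ∧ x0
  step 2: (x0 ∧ ¬F) ∧ x0
  step 3: (x0 ∧ T) ∧ x0
  step 4: x0 ∧ x0
  step 5: x0

Answer: normal form = x0  (in 5 steps)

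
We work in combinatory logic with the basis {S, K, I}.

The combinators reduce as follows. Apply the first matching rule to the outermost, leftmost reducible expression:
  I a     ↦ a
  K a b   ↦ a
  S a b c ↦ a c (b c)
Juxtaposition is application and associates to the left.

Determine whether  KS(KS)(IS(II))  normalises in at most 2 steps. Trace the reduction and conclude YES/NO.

Answer: NO — after 2 steps the term is S(S(II)), not yet normal

Working:
  start: KS(KS)(IS(II))
  [1] S(IS(II))
  [2] S(S(II))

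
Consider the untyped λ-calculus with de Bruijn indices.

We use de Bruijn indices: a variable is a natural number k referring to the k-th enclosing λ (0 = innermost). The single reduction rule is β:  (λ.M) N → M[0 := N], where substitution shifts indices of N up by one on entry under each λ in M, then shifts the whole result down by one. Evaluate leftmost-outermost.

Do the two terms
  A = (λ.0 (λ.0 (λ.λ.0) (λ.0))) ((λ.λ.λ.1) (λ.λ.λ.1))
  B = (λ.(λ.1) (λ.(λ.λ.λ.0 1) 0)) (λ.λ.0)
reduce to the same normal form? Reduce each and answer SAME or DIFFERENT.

Term A:
  start: (λ.0 (λ.0 (λ.λ.0) (λ.0))) ((λ.λ.λ.1) (λ.λ.λ.1))
  →1  (λ.λ.λ.1) (λ.λ.λ.1) (λ.0 (λ.λ.0) (λ.0))
  →2  (λ.λ.1) (λ.0 (λ.λ.0) (λ.0))
  →3  λ.λ.0 (λ.λ.0) (λ.0)

Term B:
  start: (λ.(λ.1) (λ.(λ.λ.λ.0 1) 0)) (λ.λ.0)
  →1  (λ.λ.λ.0) (λ.(λ.λ.λ.0 1) 0)
  →2  λ.λ.0

Answer: DIFFERENT — A ⇓ λ.λ.0 (λ.λ.0) (λ.0), B ⇓ λ.λ.0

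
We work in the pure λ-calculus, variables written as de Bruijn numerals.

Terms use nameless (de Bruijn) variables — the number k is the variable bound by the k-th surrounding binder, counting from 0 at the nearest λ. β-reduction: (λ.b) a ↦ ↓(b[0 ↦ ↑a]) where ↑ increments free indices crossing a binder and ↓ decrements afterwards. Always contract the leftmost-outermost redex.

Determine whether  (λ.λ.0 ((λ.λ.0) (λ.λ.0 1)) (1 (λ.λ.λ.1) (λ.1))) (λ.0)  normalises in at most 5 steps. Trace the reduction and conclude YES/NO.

Answer: YES — reaches normal form λ.0 (λ.0) (λ.λ.1) in 4 ≤ 5 steps

Derivation:
  start: (λ.λ.0 ((λ.λ.0) (λ.λ.0 1)) (1 (λ.λ.λ.1) (λ.1))) (λ.0)
  →1  λ.0 ((λ.λ.0) (λ.λ.0 1)) ((λ.0) (λ.λ.λ.1) (λ.1))
  →2  λ.0 (λ.0) ((λ.0) (λ.λ.λ.1) (λ.1))
  →3  λ.0 (λ.0) ((λ.λ.λ.1) (λ.1))
  →4  λ.0 (λ.0) (λ.λ.1)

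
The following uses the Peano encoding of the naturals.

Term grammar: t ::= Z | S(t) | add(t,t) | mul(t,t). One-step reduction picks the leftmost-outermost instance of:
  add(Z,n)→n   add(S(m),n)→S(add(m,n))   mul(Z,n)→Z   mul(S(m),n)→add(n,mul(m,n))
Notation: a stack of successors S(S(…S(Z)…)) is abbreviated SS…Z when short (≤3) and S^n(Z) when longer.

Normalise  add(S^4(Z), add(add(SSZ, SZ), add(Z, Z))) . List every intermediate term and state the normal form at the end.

Answer: normal form = S^7(Z)  (in 13 steps)

Derivation:
  start: add(S^4(Z), add(add(SSZ, SZ), add(Z, Z)))
  [1] S(add(SSSZ, add(add(SSZ, SZ), add(Z, Z))))
  [2] S(S(add(SSZ, add(add(SSZ, SZ), add(Z, Z)))))
  [3] S(S(S(add(SZ, add(add(SSZ, SZ), add(Z, Z))))))
  [4] S(S(S(S(add(Z, add(add(SSZ, SZ), add(Z, Z)))))))
  [5] S(S(S(S(add(add(SSZ, SZ), add(Z, Z))))))
  [6] S(S(S(S(add(S(add(SZ, SZ)), add(Z, Z))))))
  [7] S(S(S(S(S(add(add(SZ, SZ), add(Z, Z)))))))
  [8] S(S(S(S(S(add(S(add(Z, SZ)), add(Z, Z)))))))
  [9] S(S(S(S(S(S(add(add(Z, SZ), add(Z, Z))))))))
  [10] S(S(S(S(S(S(add(SZ, add(Z, Z))))))))
  [11] S(S(S(S(S(S(S(add(Z, add(Z, Z)))))))))
  [12] S(S(S(S(S(S(S(add(Z, Z))))))))
  [13] S^7(Z)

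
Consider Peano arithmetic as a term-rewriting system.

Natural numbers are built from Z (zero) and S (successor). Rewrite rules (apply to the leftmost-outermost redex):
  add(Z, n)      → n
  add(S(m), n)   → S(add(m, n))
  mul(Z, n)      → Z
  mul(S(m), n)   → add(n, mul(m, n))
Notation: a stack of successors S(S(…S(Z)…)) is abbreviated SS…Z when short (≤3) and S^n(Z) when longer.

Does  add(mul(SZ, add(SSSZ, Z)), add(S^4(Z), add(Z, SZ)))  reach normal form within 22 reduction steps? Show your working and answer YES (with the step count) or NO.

  start: add(mul(SZ, add(SSSZ, Z)), add(S^4(Z), add(Z, SZ)))
  →1  add(add(add(SSSZ, Z), mul(Z, add(SSSZ, Z))), add(S^4(Z), add(Z, SZ)))
  →2  add(add(S(add(SSZ, Z)), mul(Z, add(SSSZ, Z))), add(S^4(Z), add(Z, SZ)))
  →3  add(S(add(add(SSZ, Z), mul(Z, add(SSSZ, Z)))), add(S^4(Z), add(Z, SZ)))
  →4  S(add(add(add(SSZ, Z), mul(Z, add(SSSZ, Z))), add(S^4(Z), add(Z, SZ))))
  →5  S(add(add(S(add(SZ, Z)), mul(Z, add(SSSZ, Z))), add(S^4(Z), add(Z, SZ))))
  →6  S(add(S(add(add(SZ, Z), mul(Z, add(SSSZ, Z)))), add(S^4(Z), add(Z, SZ))))
  →7  S(S(add(add(add(SZ, Z), mul(Z, add(SSSZ, Z))), add(S^4(Z), add(Z, SZ)))))
  →8  S(S(add(add(S(add(Z, Z)), mul(Z, add(SSSZ, Z))), add(S^4(Z), add(Z, SZ)))))
  →9  S(S(add(S(add(add(Z, Z), mul(Z, add(SSSZ, Z)))), add(S^4(Z), add(Z, SZ)))))
  →10  S(S(S(add(add(add(Z, Z), mul(Z, add(SSSZ, Z))), add(S^4(Z), add(Z, SZ))))))
  →11  S(S(S(add(add(Z, mul(Z, add(SSSZ, Z))), add(S^4(Z), add(Z, SZ))))))
  →12  S(S(S(add(mul(Z, add(SSSZ, Z)), add(S^4(Z), add(Z, SZ))))))
  →13  S(S(S(add(Z, add(S^4(Z), add(Z, SZ))))))
  →14  S(S(S(add(S^4(Z), add(Z, SZ)))))
  →15  S(S(S(S(add(SSSZ, add(Z, SZ))))))
  →16  S(S(S(S(S(add(SSZ, add(Z, SZ)))))))
  →17  S(S(S(S(S(S(add(SZ, add(Z, SZ))))))))
  →18  S(S(S(S(S(S(S(add(Z, add(Z, SZ)))))))))
  →19  S(S(S(S(S(S(S(add(Z, SZ))))))))
  →20  S^8(Z)

Answer: YES — reaches normal form S^8(Z) in 20 ≤ 22 steps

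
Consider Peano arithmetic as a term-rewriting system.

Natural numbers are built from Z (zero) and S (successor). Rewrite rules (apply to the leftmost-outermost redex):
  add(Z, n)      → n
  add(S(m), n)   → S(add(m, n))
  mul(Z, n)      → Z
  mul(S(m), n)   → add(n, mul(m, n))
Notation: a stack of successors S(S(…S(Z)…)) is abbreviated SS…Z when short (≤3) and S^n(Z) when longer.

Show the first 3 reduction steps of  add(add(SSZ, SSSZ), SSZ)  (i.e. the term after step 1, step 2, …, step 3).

  start: add(add(SSZ, SSSZ), SSZ)
  step 1: add(S(add(SZ, SSSZ)), SSZ)
  step 2: S(add(add(SZ, SSSZ), SSZ))
  step 3: S(add(S(add(Z, SSSZ)), SSZ))

Answer: after 3 steps: S(add(S(add(Z, SSSZ)), SSZ))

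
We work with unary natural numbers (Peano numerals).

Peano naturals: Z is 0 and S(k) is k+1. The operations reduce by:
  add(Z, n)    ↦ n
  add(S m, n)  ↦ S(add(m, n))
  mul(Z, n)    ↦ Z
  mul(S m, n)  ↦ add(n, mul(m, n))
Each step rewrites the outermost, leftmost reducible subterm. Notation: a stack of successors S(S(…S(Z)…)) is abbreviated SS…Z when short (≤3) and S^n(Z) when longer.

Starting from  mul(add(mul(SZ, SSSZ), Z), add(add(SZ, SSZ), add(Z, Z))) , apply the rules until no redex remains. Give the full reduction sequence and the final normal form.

  start: mul(add(mul(SZ, SSSZ), Z), add(add(SZ, SSZ), add(Z, Z)))
  [1] mul(add(add(SSSZ, mul(Z, SSSZ)), Z), add(add(SZ, SSZ), add(Z, Z)))
  [2] mul(add(S(add(SSZ, mul(Z, SSSZ))), Z), add(add(SZ, SSZ), add(Z, Z)))
  [3] mul(S(add(add(SSZ, mul(Z, SSSZ)), Z)), add(add(SZ, SSZ), add(Z, Z)))
  [4] add(add(add(SZ, SSZ), add(Z, Z)), mul(add(add(SSZ, mul(Z, SSSZ)), Z), add(add(SZ, SSZ), add(Z, Z))))
  [5] add(add(S(add(Z, SSZ)), add(Z, Z)), mul(add(add(SSZ, mul(Z, SSSZ)), Z), add(add(SZ, SSZ), add(Z, Z))))
  [6] add(S(add(add(Z, SSZ), add(Z, Z))), mul(add(add(SSZ, mul(Z, SSSZ)), Z), add(add(SZ, SSZ), add(Z, Z))))
  [7] S(add(add(add(Z, SSZ), add(Z, Z)), mul(add(add(SSZ, mul(Z, SSSZ)), Z), add(add(SZ, SSZ), add(Z, Z)))))
  [8] S(add(add(SSZ, add(Z, Z)), mul(add(add(SSZ, mul(Z, SSSZ)), Z), add(add(SZ, SSZ), add(Z, Z)))))
  [9] S(add(S(add(SZ, add(Z, Z))), mul(add(add(SSZ, mul(Z, SSSZ)), Z), add(add(SZ, SSZ), add(Z, Z)))))
  [10] S(S(add(add(SZ, add(Z, Z)), mul(add(add(SSZ, mul(Z, SSSZ)), Z), add(add(SZ, SSZ), add(Z, Z))))))
  [11] S(S(add(S(add(Z, add(Z, Z))), mul(add(add(SSZ, mul(Z, SSSZ)), Z), add(add(SZ, SSZ), add(Z, Z))))))
  [12] S(S(S(add(add(Z, add(Z, Z)), mul(add(add(SSZ, mul(Z, SSSZ)), Z), add(add(SZ, SSZ), add(Z, Z)))))))
  [13] S(S(S(add(add(Z, Z), mul(add(add(SSZ, mul(Z, SSSZ)), Z), add(add(SZ, SSZ), add(Z, Z)))))))
  [14] S(S(S(add(Z, mul(add(add(SSZ, mul(Z, SSSZ)), Z), add(add(SZ, SSZ), add(Z, Z)))))))
  [15] S(S(S(mul(add(add(SSZ, mul(Z, SSSZ)), Z), add(add(SZ, SSZ), add(Z, Z))))))
  [16] S(S(S(mul(add(S(add(SZ, mul(Z, SSSZ))), Z), add(add(SZ, SSZ), add(Z, Z))))))
  [17] S(S(S(mul(S(add(add(SZ, mul(Z, SSSZ)), Z)), add(add(SZ, SSZ), add(Z, Z))))))
  [18] S(S(S(add(add(add(SZ, SSZ), add(Z, Z)), mul(add(add(SZ, mul(Z, SSSZ)), Z), add(add(SZ, SSZ), add(Z, Z)))))))
  [19] S(S(S(add(add(S(add(Z, SSZ)), add(Z, Z)), mul(add(add(SZ, mul(Z, SSSZ)), Z), add(add(SZ, SSZ), add(Z, Z)))))))
  [20] S(S(S(add(S(add(add(Z, SSZ), add(Z, Z))), mul(add(add(SZ, mul(Z, SSSZ)), Z), add(add(SZ, SSZ), add(Z, Z)))))))
  [21] S(S(S(S(add(add(add(Z, SSZ), add(Z, Z)), mul(add(add(SZ, mul(Z, SSSZ)), Z), add(add(SZ, SSZ), add(Z, Z))))))))
  [22] S(S(S(S(add(add(SSZ, add(Z, Z)), mul(add(add(SZ, mul(Z, SSSZ)), Z), add(add(SZ, SSZ), add(Z, Z))))))))
  [23] S(S(S(S(add(S(add(SZ, add(Z, Z))), mul(add(add(SZ, mul(Z, SSSZ)), Z), add(add(SZ, SSZ), add(Z, Z))))))))
  [24] S(S(S(S(S(add(add(SZ, add(Z, Z)), mul(add(add(SZ, mul(Z, SSSZ)), Z), add(add(SZ, SSZ), add(Z, Z)))))))))
  [25] S(S(S(S(S(add(S(add(Z, add(Z, Z))), mul(add(add(SZ, mul(Z, SSSZ)), Z), add(add(SZ, SSZ), add(Z, Z)))))))))
  [26] S(S(S(S(S(S(add(add(Z, add(Z, Z)), mul(add(add(SZ, mul(Z, SSSZ)), Z), add(add(SZ, SSZ), add(Z, Z))))))))))
  [27] S(S(S(S(S(S(add(add(Z, Z), mul(add(add(SZ, mul(Z, SSSZ)), Z), add(add(SZ, SSZ), add(Z, Z))))))))))
  [28] S(S(S(S(S(S(add(Z, mul(add(add(SZ, mul(Z, SSSZ)), Z), add(add(SZ, SSZ), add(Z, Z))))))))))
  [29] S(S(S(S(S(S(mul(add(add(SZ, mul(Z, SSSZ)), Z), add(add(SZ, SSZ), add(Z, Z)))))))))
  [30] S(S(S(S(S(S(mul(add(S(add(Z, mul(Z, SSSZ))), Z), add(add(SZ, SSZ), add(Z, Z)))))))))
  [31] S(S(S(S(S(S(mul(S(add(add(Z, mul(Z, SSSZ)), Z)), add(add(SZ, SSZ), add(Z, Z)))))))))
  [32] S(S(S(S(S(S(add(add(add(SZ, SSZ), add(Z, Z)), mul(add(add(Z, mul(Z, SSSZ)), Z), add(add(SZ, SSZ), add(Z, Z))))))))))
  [33] S(S(S(S(S(S(add(add(S(add(Z, SSZ)), add(Z, Z)), mul(add(add(Z, mul(Z, SSSZ)), Z), add(add(SZ, SSZ), add(Z, Z))))))))))
  [34] S(S(S(S(S(S(add(S(add(add(Z, SSZ), add(Z, Z))), mul(add(add(Z, mul(Z, SSSZ)), Z), add(add(SZ, SSZ), add(Z, Z))))))))))
  [35] S(S(S(S(S(S(S(add(add(add(Z, SSZ), add(Z, Z)), mul(add(add(Z, mul(Z, SSSZ)), Z), add(add(SZ, SSZ), add(Z, Z)))))))))))
  [36] S(S(S(S(S(S(S(add(add(SSZ, add(Z, Z)), mul(add(add(Z, mul(Z, SSSZ)), Z), add(add(SZ, SSZ), add(Z, Z)))))))))))
  [37] S(S(S(S(S(S(S(add(S(add(SZ, add(Z, Z))), mul(add(add(Z, mul(Z, SSSZ)), Z), add(add(SZ, SSZ), add(Z, Z)))))))))))
  [38] S(S(S(S(S(S(S(S(add(add(SZ, add(Z, Z)), mul(add(add(Z, mul(Z, SSSZ)), Z), add(add(SZ, SSZ), add(Z, Z))))))))))))
  [39] S(S(S(S(S(S(S(S(add(S(add(Z, add(Z, Z))), mul(add(add(Z, mul(Z, SSSZ)), Z), add(add(SZ, SSZ), add(Z, Z))))))))))))
  [40] S(S(S(S(S(S(S(S(S(add(add(Z, add(Z, Z)), mul(add(add(Z, mul(Z, SSSZ)), Z), add(add(SZ, SSZ), add(Z, Z)))))))))))))
  [41] S(S(S(S(S(S(S(S(S(add(add(Z, Z), mul(add(add(Z, mul(Z, SSSZ)), Z), add(add(SZ, SSZ), add(Z, Z)))))))))))))
  [42] S(S(S(S(S(S(S(S(S(add(Z, mul(add(add(Z, mul(Z, SSSZ)), Z), add(add(SZ, SSZ), add(Z, Z)))))))))))))
  [43] S(S(S(S(S(S(S(S(S(mul(add(add(Z, mul(Z, SSSZ)), Z), add(add(SZ, SSZ), add(Z, Z))))))))))))
  [44] S(S(S(S(S(S(S(S(S(mul(add(mul(Z, SSSZ), Z), add(add(SZ, SSZ), add(Z, Z))))))))))))
  [45] S(S(S(S(S(S(S(S(S(mul(add(Z, Z), add(add(SZ, SSZ), add(Z, Z))))))))))))
  [46] S(S(S(S(S(S(S(S(S(mul(Z, add(add(SZ, SSZ), add(Z, Z))))))))))))
  [47] S^9(Z)

Answer: normal form = S^9(Z)  (in 47 steps)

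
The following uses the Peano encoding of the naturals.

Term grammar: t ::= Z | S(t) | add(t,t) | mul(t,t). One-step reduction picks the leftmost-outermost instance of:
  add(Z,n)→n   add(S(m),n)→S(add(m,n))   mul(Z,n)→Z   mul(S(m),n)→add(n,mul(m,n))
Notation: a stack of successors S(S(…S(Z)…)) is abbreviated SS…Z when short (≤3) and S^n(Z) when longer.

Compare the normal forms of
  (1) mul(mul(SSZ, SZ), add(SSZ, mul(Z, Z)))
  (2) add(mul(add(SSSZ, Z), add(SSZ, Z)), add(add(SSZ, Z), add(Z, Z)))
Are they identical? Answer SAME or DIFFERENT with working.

Term A:
  start: mul(mul(SSZ, SZ), add(SSZ, mul(Z, Z)))
  step 1: mul(add(SZ, mul(SZ, SZ)), add(SSZ, mul(Z, Z)))
  step 2: mul(S(add(Z, mul(SZ, SZ))), add(SSZ, mul(Z, Z)))
  step 3: add(add(SSZ, mul(Z, Z)), mul(add(Z, mul(SZ, SZ)), add(SSZ, mul(Z, Z))))
  step 4: add(S(add(SZ, mul(Z, Z))), mul(add(Z, mul(SZ, SZ)), add(SSZ, mul(Z, Z))))
  step 5: S(add(add(SZ, mul(Z, Z)), mul(add(Z, mul(SZ, SZ)), add(SSZ, mul(Z, Z)))))
  step 6: S(add(S(add(Z, mul(Z, Z))), mul(add(Z, mul(SZ, SZ)), add(SSZ, mul(Z, Z)))))
  step 7: S(S(add(add(Z, mul(Z, Z)), mul(add(Z, mul(SZ, SZ)), add(SSZ, mul(Z, Z))))))
  step 8: S(S(add(mul(Z, Z), mul(add(Z, mul(SZ, SZ)), add(SSZ, mul(Z, Z))))))
  step 9: S(S(add(Z, mul(add(Z, mul(SZ, SZ)), add(SSZ, mul(Z, Z))))))
  step 10: S(S(mul(add(Z, mul(SZ, SZ)), add(SSZ, mul(Z, Z)))))
  step 11: S(S(mul(mul(SZ, SZ), add(SSZ, mul(Z, Z)))))
  step 12: S(S(mul(add(SZ, mul(Z, SZ)), add(SSZ, mul(Z, Z)))))
  step 13: S(S(mul(S(add(Z, mul(Z, SZ))), add(SSZ, mul(Z, Z)))))
  step 14: S(S(add(add(SSZ, mul(Z, Z)), mul(add(Z, mul(Z, SZ)), add(SSZ, mul(Z, Z))))))
  step 15: S(S(add(S(add(SZ, mul(Z, Z))), mul(add(Z, mul(Z, SZ)), add(SSZ, mul(Z, Z))))))
  step 16: S(S(S(add(add(SZ, mul(Z, Z)), mul(add(Z, mul(Z, SZ)), add(SSZ, mul(Z, Z)))))))
  step 17: S(S(S(add(S(add(Z, mul(Z, Z))), mul(add(Z, mul(Z, SZ)), add(SSZ, mul(Z, Z)))))))
  step 18: S(S(S(S(add(add(Z, mul(Z, Z)), mul(add(Z, mul(Z, SZ)), add(SSZ, mul(Z, Z))))))))
  step 19: S(S(S(S(add(mul(Z, Z), mul(add(Z, mul(Z, SZ)), add(SSZ, mul(Z, Z))))))))
  step 20: S(S(S(S(add(Z, mul(add(Z, mul(Z, SZ)), add(SSZ, mul(Z, Z))))))))
  step 21: S(S(S(S(mul(add(Z, mul(Z, SZ)), add(SSZ, mul(Z, Z)))))))
  step 22: S(S(S(S(mul(mul(Z, SZ), add(SSZ, mul(Z, Z)))))))
  step 23: S(S(S(S(mul(Z, add(SSZ, mul(Z, Z)))))))
  step 24: S^4(Z)

Term B:
  start: add(mul(add(SSSZ, Z), add(SSZ, Z)), add(add(SSZ, Z), add(Z, Z)))
  step 1: add(mul(S(add(SSZ, Z)), add(SSZ, Z)), add(add(SSZ, Z), add(Z, Z)))
  step 2: add(add(add(SSZ, Z), mul(add(SSZ, Z), add(SSZ, Z))), add(add(SSZ, Z), add(Z, Z)))
  step 3: add(add(S(add(SZ, Z)), mul(add(SSZ, Z), add(SSZ, Z))), add(add(SSZ, Z), add(Z, Z)))
  step 4: add(S(add(add(SZ, Z), mul(add(SSZ, Z), add(SSZ, Z)))), add(add(SSZ, Z), add(Z, Z)))
  step 5: S(add(add(add(SZ, Z), mul(add(SSZ, Z), add(SSZ, Z))), add(add(SSZ, Z), add(Z, Z))))
  step 6: S(add(add(S(add(Z, Z)), mul(add(SSZ, Z), add(SSZ, Z))), add(add(SSZ, Z), add(Z, Z))))
  step 7: S(add(S(add(add(Z, Z), mul(add(SSZ, Z), add(SSZ, Z)))), add(add(SSZ, Z), add(Z, Z))))
  step 8: S(S(add(add(add(Z, Z), mul(add(SSZ, Z), add(SSZ, Z))), add(add(SSZ, Z), add(Z, Z)))))
  step 9: S(S(add(add(Z, mul(add(SSZ, Z), add(SSZ, Z))), add(add(SSZ, Z), add(Z, Z)))))
  step 10: S(S(add(mul(add(SSZ, Z), add(SSZ, Z)), add(add(SSZ, Z), add(Z, Z)))))
  step 11: S(S(add(mul(S(add(SZ, Z)), add(SSZ, Z)), add(add(SSZ, Z), add(Z, Z)))))
  step 12: S(S(add(add(add(SSZ, Z), mul(add(SZ, Z), add(SSZ, Z))), add(add(SSZ, Z), add(Z, Z)))))
  step 13: S(S(add(add(S(add(SZ, Z)), mul(add(SZ, Z), add(SSZ, Z))), add(add(SSZ, Z), add(Z, Z)))))
  step 14: S(S(add(S(add(add(SZ, Z), mul(add(SZ, Z), add(SSZ, Z)))), add(add(SSZ, Z), add(Z, Z)))))
  step 15: S(S(S(add(add(add(SZ, Z), mul(add(SZ, Z), add(SSZ, Z))), add(add(SSZ, Z), add(Z, Z))))))
  step 16: S(S(S(add(add(S(add(Z, Z)), mul(add(SZ, Z), add(SSZ, Z))), add(add(SSZ, Z), add(Z, Z))))))
  step 17: S(S(S(add(S(add(add(Z, Z), mul(add(SZ, Z), add(SSZ, Z)))), add(add(SSZ, Z), add(Z, Z))))))
  step 18: S(S(S(S(add(add(add(Z, Z), mul(add(SZ, Z), add(SSZ, Z))), add(add(SSZ, Z), add(Z, Z)))))))
  step 19: S(S(S(S(add(add(Z, mul(add(SZ, Z), add(SSZ, Z))), add(add(SSZ, Z), add(Z, Z)))))))
  step 20: S(S(S(S(add(mul(add(SZ, Z), add(SSZ, Z)), add(add(SSZ, Z), add(Z, Z)))))))
  step 21: S(S(S(S(add(mul(S(add(Z, Z)), add(SSZ, Z)), add(add(SSZ, Z), add(Z, Z)))))))
  step 22: S(S(S(S(add(add(add(SSZ, Z), mul(add(Z, Z), add(SSZ, Z))), add(add(SSZ, Z), add(Z, Z)))))))
  step 23: S(S(S(S(add(add(S(add(SZ, Z)), mul(add(Z, Z), add(SSZ, Z))), add(add(SSZ, Z), add(Z, Z)))))))
  step 24: S(S(S(S(add(S(add(add(SZ, Z), mul(add(Z, Z), add(SSZ, Z)))), add(add(SSZ, Z), add(Z, Z)))))))
  step 25: S(S(S(S(S(add(add(add(SZ, Z), mul(add(Z, Z), add(SSZ, Z))), add(add(SSZ, Z), add(Z, Z))))))))
  step 26: S(S(S(S(S(add(add(S(add(Z, Z)), mul(add(Z, Z), add(SSZ, Z))), add(add(SSZ, Z), add(Z, Z))))))))
  step 27: S(S(S(S(S(add(S(add(add(Z, Z), mul(add(Z, Z), add(SSZ, Z)))), add(add(SSZ, Z), add(Z, Z))))))))
  step 28: S(S(S(S(S(S(add(add(add(Z, Z), mul(add(Z, Z), add(SSZ, Z))), add(add(SSZ, Z), add(Z, Z)))))))))
  step 29: S(S(S(S(S(S(add(add(Z, mul(add(Z, Z), add(SSZ, Z))), add(add(SSZ, Z), add(Z, Z)))))))))
  step 30: S(S(S(S(S(S(add(mul(add(Z, Z), add(SSZ, Z)), add(add(SSZ, Z), add(Z, Z)))))))))
  step 31: S(S(S(S(S(S(add(mul(Z, add(SSZ, Z)), add(add(SSZ, Z), add(Z, Z)))))))))
  step 32: S(S(S(S(S(S(add(Z, add(add(SSZ, Z), add(Z, Z)))))))))
  step 33: S(S(S(S(S(S(add(add(SSZ, Z), add(Z, Z))))))))
  step 34: S(S(S(S(S(S(add(S(add(SZ, Z)), add(Z, Z))))))))
  step 35: S(S(S(S(S(S(S(add(add(SZ, Z), add(Z, Z)))))))))
  step 36: S(S(S(S(S(S(S(add(S(add(Z, Z)), add(Z, Z)))))))))
  step 37: S(S(S(S(S(S(S(S(add(add(Z, Z), add(Z, Z))))))))))
  step 38: S(S(S(S(S(S(S(S(add(Z, add(Z, Z))))))))))
  step 39: S(S(S(S(S(S(S(S(add(Z, Z)))))))))
  step 40: S^8(Z)

Answer: DIFFERENT — A ⇓ S^4(Z), B ⇓ S^8(Z)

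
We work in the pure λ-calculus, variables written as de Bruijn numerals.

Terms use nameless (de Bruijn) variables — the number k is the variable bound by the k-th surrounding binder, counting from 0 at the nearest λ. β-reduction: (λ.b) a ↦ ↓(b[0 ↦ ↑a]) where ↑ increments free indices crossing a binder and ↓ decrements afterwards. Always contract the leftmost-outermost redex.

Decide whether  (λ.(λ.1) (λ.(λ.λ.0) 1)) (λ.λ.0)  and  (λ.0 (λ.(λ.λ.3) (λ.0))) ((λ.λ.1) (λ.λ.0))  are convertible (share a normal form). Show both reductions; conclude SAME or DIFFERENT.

Term A:
  start: (λ.(λ.1) (λ.(λ.λ.0) 1)) (λ.λ.0)
  step 1: (λ.λ.λ.0) (λ.(λ.λ.0) (λ.λ.0))
  step 2: λ.λ.0

Term B:
  start: (λ.0 (λ.(λ.λ.3) (λ.0))) ((λ.λ.1) (λ.λ.0))
  step 1: (λ.λ.1) (λ.λ.0) (λ.(λ.λ.(λ.λ.1) (λ.λ.0)) (λ.0))
  step 2: (λ.λ.λ.0) (λ.(λ.λ.(λ.λ.1) (λ.λ.0)) (λ.0))
  step 3: λ.λ.0

Answer: SAME — A ⇓ λ.λ.0, B ⇓ λ.λ.0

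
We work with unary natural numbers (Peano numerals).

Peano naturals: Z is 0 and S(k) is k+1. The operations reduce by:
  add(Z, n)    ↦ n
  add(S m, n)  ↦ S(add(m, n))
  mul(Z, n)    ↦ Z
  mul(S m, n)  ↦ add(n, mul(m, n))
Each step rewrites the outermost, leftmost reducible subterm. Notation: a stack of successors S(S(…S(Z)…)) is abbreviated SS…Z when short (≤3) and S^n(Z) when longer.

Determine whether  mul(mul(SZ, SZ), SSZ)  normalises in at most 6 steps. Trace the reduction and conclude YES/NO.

Answer: NO — after 6 steps the term is S(S(mul(add(Z, mul(Z, SZ)), SSZ))), not yet normal

Working:
  start: mul(mul(SZ, SZ), SSZ)
  →1  mul(add(SZ, mul(Z, SZ)), SSZ)
  →2  mul(S(add(Z, mul(Z, SZ))), SSZ)
  →3  add(SSZ, mul(add(Z, mul(Z, SZ)), SSZ))
  →4  S(add(SZ, mul(add(Z, mul(Z, SZ)), SSZ)))
  →5  S(S(add(Z, mul(add(Z, mul(Z, SZ)), SSZ))))
  →6  S(S(mul(add(Z, mul(Z, SZ)), SSZ)))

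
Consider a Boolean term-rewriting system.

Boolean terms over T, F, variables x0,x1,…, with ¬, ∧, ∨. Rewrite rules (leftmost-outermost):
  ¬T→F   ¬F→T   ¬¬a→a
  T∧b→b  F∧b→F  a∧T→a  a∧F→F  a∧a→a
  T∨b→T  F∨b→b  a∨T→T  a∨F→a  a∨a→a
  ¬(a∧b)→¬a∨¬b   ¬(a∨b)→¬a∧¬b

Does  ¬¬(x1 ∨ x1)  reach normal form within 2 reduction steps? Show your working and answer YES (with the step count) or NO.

  start: ¬¬(x1 ∨ x1)
  →1  x1 ∨ x1
  →2  x1

Answer: YES — reaches normal form x1 in 2 ≤ 2 steps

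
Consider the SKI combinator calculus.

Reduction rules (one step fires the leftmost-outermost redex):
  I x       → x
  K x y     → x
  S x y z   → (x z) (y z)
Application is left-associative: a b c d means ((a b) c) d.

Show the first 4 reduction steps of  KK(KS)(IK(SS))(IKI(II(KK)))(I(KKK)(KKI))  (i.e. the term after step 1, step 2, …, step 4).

  start: KK(KS)(IK(SS))(IKI(II(KK)))(I(KKK)(KKI))
  →1  K(IK(SS))(IKI(II(KK)))(I(KKK)(KKI))
  →2  IK(SS)(I(KKK)(KKI))
  →3  K(SS)(I(KKK)(KKI))
  →4  SS

Answer: after 4 steps: SS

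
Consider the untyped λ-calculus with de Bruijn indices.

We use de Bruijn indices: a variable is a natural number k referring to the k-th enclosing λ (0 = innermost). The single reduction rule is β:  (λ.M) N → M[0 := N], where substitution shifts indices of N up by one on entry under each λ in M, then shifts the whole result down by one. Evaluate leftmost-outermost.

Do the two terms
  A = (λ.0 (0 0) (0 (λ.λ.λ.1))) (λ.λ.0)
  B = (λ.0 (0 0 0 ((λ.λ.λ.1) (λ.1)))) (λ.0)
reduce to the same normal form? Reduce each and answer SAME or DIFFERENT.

Term A:
  start: (λ.0 (0 0) (0 (λ.λ.λ.1))) (λ.λ.0)
  [1] (λ.λ.0) ((λ.λ.0) (λ.λ.0)) ((λ.λ.0) (λ.λ.λ.1))
  [2] (λ.0) ((λ.λ.0) (λ.λ.λ.1))
  [3] (λ.λ.0) (λ.λ.λ.1)
  [4] λ.0

Term B:
  start: (λ.0 (0 0 0 ((λ.λ.λ.1) (λ.1)))) (λ.0)
  [1] (λ.0) ((λ.0) (λ.0) (λ.0) ((λ.λ.λ.1) (λ.λ.0)))
  [2] (λ.0) (λ.0) (λ.0) ((λ.λ.λ.1) (λ.λ.0))
  [3] (λ.0) (λ.0) ((λ.λ.λ.1) (λ.λ.0))
  [4] (λ.0) ((λ.λ.λ.1) (λ.λ.0))
  [5] (λ.λ.λ.1) (λ.λ.0)
  [6] λ.λ.1

Answer: DIFFERENT — A ⇓ λ.0, B ⇓ λ.λ.1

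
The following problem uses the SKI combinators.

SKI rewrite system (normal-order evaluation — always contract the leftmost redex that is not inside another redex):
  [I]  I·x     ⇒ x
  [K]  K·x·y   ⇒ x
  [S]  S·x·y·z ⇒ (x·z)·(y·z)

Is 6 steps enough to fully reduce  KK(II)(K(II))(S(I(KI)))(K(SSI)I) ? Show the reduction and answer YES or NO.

Answer: YES — reaches normal form I in 4 ≤ 6 steps

Working:
  start: KK(II)(K(II))(S(I(KI)))(K(SSI)I)
  step 1: K(K(II))(S(I(KI)))(K(SSI)I)
  step 2: K(II)(K(SSI)I)
  step 3: II
  step 4: I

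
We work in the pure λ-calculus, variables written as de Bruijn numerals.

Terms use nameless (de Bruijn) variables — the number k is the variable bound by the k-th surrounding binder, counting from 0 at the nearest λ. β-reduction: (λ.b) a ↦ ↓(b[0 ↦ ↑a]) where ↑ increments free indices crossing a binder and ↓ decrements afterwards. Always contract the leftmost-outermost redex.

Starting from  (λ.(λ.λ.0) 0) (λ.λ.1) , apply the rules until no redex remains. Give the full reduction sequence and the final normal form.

  start: (λ.(λ.λ.0) 0) (λ.λ.1)
  step 1: (λ.λ.0) (λ.λ.1)
  step 2: λ.0

Answer: normal form = λ.0  (in 2 steps)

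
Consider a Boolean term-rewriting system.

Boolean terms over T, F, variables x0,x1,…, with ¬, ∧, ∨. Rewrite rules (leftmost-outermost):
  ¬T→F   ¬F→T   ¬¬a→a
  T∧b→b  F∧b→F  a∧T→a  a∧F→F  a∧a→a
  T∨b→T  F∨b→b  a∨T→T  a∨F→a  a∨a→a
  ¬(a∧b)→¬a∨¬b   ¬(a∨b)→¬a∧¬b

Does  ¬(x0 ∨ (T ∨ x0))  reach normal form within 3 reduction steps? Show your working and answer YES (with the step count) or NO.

  start: ¬(x0 ∨ (T ∨ x0))
  step 1: ¬x0 ∧ ¬(T ∨ x0)
  step 2: ¬x0 ∧ (¬T ∧ ¬x0)
  step 3: ¬x0 ∧ (F ∧ ¬x0)

Answer: NO — after 3 steps the term is ¬x0 ∧ (F ∧ ¬x0), not yet normal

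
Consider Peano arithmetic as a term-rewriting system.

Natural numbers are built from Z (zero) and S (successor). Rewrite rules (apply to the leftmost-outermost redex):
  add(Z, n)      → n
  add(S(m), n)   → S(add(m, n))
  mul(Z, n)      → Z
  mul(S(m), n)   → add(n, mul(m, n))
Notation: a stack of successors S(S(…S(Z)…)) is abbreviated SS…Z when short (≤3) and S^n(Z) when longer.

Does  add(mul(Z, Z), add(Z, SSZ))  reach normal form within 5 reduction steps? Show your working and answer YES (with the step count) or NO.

  start: add(mul(Z, Z), add(Z, SSZ))
  step 1: add(Z, add(Z, SSZ))
  step 2: add(Z, SSZ)
  step 3: SSZ

Answer: YES — reaches normal form SSZ in 3 ≤ 5 steps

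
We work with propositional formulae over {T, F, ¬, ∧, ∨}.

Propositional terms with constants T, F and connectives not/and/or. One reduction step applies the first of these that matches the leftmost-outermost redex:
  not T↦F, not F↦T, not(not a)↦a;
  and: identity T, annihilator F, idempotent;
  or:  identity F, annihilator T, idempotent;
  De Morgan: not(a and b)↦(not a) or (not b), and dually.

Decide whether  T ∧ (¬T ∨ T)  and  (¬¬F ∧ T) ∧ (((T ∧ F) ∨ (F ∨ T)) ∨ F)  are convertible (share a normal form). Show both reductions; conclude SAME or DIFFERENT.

Answer: DIFFERENT — A ⇓ T, B ⇓ F

Derivation:
Term A:
  start: T ∧ (¬T ∨ T)
  →1  ¬T ∨ T
  →2  T

Term B:
  start: (¬¬F ∧ T) ∧ (((T ∧ F) ∨ (F ∨ T)) ∨ F)
  →1  ¬¬F ∧ (((T ∧ F) ∨ (F ∨ T)) ∨ F)
  →2  F ∧ (((T ∧ F) ∨ (F ∨ T)) ∨ F)
  →3  F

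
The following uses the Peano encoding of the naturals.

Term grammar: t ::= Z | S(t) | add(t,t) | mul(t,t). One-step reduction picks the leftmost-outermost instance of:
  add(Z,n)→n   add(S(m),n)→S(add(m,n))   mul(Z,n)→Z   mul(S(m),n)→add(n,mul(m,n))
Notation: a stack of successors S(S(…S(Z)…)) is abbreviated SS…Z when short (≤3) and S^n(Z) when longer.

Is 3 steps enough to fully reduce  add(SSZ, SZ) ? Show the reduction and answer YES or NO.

  start: add(SSZ, SZ)
  [1] S(add(SZ, SZ))
  [2] S(S(add(Z, SZ)))
  [3] SSSZ

Answer: YES — reaches normal form SSSZ in 3 ≤ 3 steps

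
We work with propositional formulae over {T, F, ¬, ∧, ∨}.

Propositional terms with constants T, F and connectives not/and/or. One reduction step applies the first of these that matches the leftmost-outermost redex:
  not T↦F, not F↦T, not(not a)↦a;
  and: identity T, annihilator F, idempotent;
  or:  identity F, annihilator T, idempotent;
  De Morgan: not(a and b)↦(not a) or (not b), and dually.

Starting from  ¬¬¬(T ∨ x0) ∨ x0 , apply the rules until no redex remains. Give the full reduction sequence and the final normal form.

Answer: normal form = x0  (in 5 steps)

Derivation:
  start: ¬¬¬(T ∨ x0) ∨ x0
  step 1: ¬(T ∨ x0) ∨ x0
  step 2: (¬T ∧ ¬x0) ∨ x0
  step 3: (F ∧ ¬x0) ∨ x0
  step 4: F ∨ x0
  step 5: x0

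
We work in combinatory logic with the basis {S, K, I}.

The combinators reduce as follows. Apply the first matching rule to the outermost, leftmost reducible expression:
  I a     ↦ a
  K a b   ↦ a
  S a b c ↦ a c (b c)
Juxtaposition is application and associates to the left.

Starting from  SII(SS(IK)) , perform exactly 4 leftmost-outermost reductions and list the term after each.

  start: SII(SS(IK))
  [1] I(SS(IK))(I(SS(IK)))
  [2] SS(IK)(I(SS(IK)))
  [3] S(I(SS(IK)))(IK(I(SS(IK))))
  [4] S(SS(IK))(IK(I(SS(IK))))

Answer: after 4 steps: S(SS(IK))(IK(I(SS(IK))))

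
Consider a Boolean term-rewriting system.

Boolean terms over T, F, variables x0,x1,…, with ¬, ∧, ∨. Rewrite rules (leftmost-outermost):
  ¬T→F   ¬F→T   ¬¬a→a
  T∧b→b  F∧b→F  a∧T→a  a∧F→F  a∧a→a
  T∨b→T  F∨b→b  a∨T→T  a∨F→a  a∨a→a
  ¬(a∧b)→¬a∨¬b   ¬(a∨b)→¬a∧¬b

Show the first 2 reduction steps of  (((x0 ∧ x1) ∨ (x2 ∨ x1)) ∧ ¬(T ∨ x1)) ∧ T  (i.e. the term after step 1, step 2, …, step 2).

  start: (((x0 ∧ x1) ∨ (x2 ∨ x1)) ∧ ¬(T ∨ x1)) ∧ T
  →1  ((x0 ∧ x1) ∨ (x2 ∨ x1)) ∧ ¬(T ∨ x1)
  →2  ((x0 ∧ x1) ∨ (x2 ∨ x1)) ∧ (¬T ∧ ¬x1)

Answer: after 2 steps: ((x0 ∧ x1) ∨ (x2 ∨ x1)) ∧ (¬T ∧ ¬x1)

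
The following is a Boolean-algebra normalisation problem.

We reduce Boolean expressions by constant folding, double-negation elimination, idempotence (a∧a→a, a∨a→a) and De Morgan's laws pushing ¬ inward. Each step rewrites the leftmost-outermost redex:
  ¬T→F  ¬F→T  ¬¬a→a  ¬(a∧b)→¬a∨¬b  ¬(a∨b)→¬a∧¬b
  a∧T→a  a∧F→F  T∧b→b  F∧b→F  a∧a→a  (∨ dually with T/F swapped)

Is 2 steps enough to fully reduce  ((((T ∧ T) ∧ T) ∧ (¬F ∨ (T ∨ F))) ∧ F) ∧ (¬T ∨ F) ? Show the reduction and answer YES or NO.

Answer: YES — reaches normal form F in 2 ≤ 2 steps

Derivation:
  start: ((((T ∧ T) ∧ T) ∧ (¬F ∨ (T ∨ F))) ∧ F) ∧ (¬T ∨ F)
  [1] F ∧ (¬T ∨ F)
  [2] F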